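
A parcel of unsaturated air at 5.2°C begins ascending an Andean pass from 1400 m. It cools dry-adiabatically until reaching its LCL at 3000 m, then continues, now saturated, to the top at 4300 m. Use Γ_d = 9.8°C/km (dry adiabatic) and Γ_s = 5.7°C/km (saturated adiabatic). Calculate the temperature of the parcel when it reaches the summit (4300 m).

1400 → 3000 m (dry, 9.8°C/km): ΔT = -9.8 × 1.6 = -15.68°C → T = -10.48°C
3000 → 4300 m (saturated, 5.7°C/km): ΔT = -5.7 × 1.3 = -7.41°C → T = -17.89°C

-17.89°C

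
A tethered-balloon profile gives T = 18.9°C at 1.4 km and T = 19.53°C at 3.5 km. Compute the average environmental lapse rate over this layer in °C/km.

-0.3°C/km

Γ = −ΔT/Δz = (18.9 − 19.53) / (3500 − 1400) m
  = -0.63°C / 2.1 km = -0.3°C/km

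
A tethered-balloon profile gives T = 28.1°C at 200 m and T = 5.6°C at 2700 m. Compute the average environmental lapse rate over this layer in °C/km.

Γ = −ΔT/Δz = (28.1 − 5.6) / (2700 − 200) m
  = 22.5°C / 2.5 km = 9°C/km

9°C/km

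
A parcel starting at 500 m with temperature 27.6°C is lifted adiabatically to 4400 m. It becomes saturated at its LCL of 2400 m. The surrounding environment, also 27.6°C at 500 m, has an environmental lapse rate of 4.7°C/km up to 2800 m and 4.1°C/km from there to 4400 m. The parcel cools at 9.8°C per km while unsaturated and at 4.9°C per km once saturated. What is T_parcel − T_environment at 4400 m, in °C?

Parcel:
  Dry to 2400 m: -9.8 × 1.9 km = -18.62°C, so T = 8.98°C.
  Saturated to 4400 m: -4.9 × 2 km = -9.8°C, so T = -0.82°C.
Environment:
  Environment, lower layer to 2800 m: -4.7 × 2.3 km = -10.81°C, so T = 16.79°C.
  Environment, upper layer to 4400 m: -4.1 × 1.6 km = -6.56°C, so T = 10.23°C.
T_parcel − T_env = -0.82 − 10.23 = -11.05°C

-11.05°C (parcel cooler than environment)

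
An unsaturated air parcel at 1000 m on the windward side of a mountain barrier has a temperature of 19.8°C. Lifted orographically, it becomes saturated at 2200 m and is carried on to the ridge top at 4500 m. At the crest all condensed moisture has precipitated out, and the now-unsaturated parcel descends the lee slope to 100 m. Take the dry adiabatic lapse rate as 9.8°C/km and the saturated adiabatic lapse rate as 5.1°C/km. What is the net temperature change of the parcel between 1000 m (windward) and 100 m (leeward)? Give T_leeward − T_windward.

From 1000 m to 2200 m (dry): cools by 9.8 × 1.2 = 11.76°C, giving 8.04°C.
From 2200 m to 4500 m (saturated): cools by 5.1 × 2.3 = 11.73°C, giving -3.69°C.
From 4500 m to 100 m (dry descent): warms by 9.8 × 4.4 = 43.12°C, giving 39.43°C.
Net change vs windward start: 39.43 − 19.8 = +19.63°C

+19.63°C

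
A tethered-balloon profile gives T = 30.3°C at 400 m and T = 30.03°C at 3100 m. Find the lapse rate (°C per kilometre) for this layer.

0.1°C/km

Γ = −ΔT/Δz = (30.3 − 30.03) / (3100 − 400) m
  = 0.27°C / 2.7 km = 0.1°C/km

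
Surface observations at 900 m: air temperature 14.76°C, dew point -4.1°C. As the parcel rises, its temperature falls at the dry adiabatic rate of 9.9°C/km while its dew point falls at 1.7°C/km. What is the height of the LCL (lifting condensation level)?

3200 m

T and T_d converge at 9.9 − 1.7 = 8.2°C per km
Height above start = (14.76 − (-4.1)) / 8.2 = 2.3 km
LCL altitude = 900 m + 2300 m = 3200 m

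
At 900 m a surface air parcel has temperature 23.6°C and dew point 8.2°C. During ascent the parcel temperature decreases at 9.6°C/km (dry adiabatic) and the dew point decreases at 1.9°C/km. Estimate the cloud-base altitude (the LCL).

2900 m

T and T_d converge at 9.6 − 1.9 = 7.7°C per km
Height above start = (23.6 − 8.2) / 7.7 = 2 km
LCL altitude = 900 m + 2000 m = 2900 m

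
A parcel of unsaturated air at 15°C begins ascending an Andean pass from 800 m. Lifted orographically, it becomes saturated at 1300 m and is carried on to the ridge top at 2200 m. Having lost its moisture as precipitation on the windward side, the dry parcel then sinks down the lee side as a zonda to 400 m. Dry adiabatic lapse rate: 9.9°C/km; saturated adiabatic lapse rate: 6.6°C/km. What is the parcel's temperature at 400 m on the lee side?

800–1300 m, dry: Δz = 0.5 km ⇒ ΔT = -4.95°C; T = 10.05°C
1300–2200 m, saturated: Δz = 0.9 km ⇒ ΔT = -5.94°C; T = 4.11°C
2200–400 m, dry descent: Δz = 1.8 km ⇒ ΔT = +17.82°C; T = 21.93°C

21.93°C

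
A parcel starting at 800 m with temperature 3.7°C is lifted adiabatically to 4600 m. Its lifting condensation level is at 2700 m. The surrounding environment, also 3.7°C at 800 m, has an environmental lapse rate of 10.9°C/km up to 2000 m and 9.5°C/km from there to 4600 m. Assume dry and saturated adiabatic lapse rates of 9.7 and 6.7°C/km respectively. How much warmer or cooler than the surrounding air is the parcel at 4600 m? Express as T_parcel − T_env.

+6.62°C (parcel warmer than environment)

Parcel:
  Dry to 2700 m: -9.7 × 1.9 km = -18.43°C, so T = -14.73°C.
  Saturated to 4600 m: -6.7 × 1.9 km = -12.73°C, so T = -27.46°C.
Environment:
  Environment, lower layer to 2000 m: -10.9 × 1.2 km = -13.08°C, so T = -9.38°C.
  Environment, upper layer to 4600 m: -9.5 × 2.6 km = -24.7°C, so T = -34.08°C.
T_parcel − T_env = -27.46 − (-34.08) = +6.62°C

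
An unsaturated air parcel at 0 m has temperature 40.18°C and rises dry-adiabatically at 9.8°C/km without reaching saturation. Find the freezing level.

4100 m

Height above start = (40.18 − 0) / 9.8 = 4.1 km
Altitude = 0 m + 4100 m = 4100 m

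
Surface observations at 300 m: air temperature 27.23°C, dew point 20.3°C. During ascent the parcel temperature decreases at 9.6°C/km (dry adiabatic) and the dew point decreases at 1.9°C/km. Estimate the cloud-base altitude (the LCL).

1200 m

T and T_d converge at 9.6 − 1.9 = 7.7°C per km
Height above start = (27.23 − 20.3) / 7.7 = 0.9 km
LCL altitude = 300 m + 900 m = 1200 m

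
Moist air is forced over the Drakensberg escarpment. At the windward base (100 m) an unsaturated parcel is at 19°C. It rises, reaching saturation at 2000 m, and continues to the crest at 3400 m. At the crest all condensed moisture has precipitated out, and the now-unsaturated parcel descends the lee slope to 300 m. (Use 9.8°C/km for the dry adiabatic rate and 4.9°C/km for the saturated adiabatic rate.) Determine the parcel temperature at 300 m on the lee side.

23.9°C

100–2000 m, dry: Δz = 1.9 km ⇒ ΔT = -18.62°C; T = 0.38°C
2000–3400 m, saturated: Δz = 1.4 km ⇒ ΔT = -6.86°C; T = -6.48°C
3400–300 m, dry descent: Δz = 3.1 km ⇒ ΔT = +30.38°C; T = 23.9°C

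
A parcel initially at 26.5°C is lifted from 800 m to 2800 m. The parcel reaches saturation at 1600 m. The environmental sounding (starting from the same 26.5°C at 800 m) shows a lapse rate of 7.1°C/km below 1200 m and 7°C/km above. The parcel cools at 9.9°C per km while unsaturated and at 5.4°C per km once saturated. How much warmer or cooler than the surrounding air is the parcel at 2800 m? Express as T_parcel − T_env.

-0.36°C (parcel cooler than environment)

Parcel:
  800 → 1600 m (dry, 9.9°C/km): ΔT = -9.9 × 0.8 = -7.92°C → T = 18.58°C
  1600 → 2800 m (saturated, 5.4°C/km): ΔT = -5.4 × 1.2 = -6.48°C → T = 12.1°C
Environment:
  800 → 1200 m (environment, lower layer, 7.1°C/km): ΔT = -7.1 × 0.4 = -2.84°C → T = 23.66°C
  1200 → 2800 m (environment, upper layer, 7°C/km): ΔT = -7 × 1.6 = -11.2°C → T = 12.46°C
T_parcel − T_env = 12.1 − 12.46 = -0.36°C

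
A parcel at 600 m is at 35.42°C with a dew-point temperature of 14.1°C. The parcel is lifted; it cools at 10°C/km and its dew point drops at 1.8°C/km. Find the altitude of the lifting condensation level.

T and T_d converge at 10 − 1.8 = 8.2°C per km
Height above start = (35.42 − 14.1) / 8.2 = 2.6 km
LCL altitude = 600 m + 2600 m = 3200 m

3200 m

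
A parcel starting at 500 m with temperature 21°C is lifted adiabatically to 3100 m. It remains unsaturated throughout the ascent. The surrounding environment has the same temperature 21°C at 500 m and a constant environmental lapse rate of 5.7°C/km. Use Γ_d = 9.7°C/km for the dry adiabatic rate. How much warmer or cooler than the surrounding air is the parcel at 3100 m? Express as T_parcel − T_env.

Parcel:
  500 → 3100 m (dry, 9.7°C/km): ΔT = -9.7 × 2.6 = -25.22°C → T = -4.22°C
Environment:
  500 → 3100 m (environment, 5.7°C/km): ΔT = -5.7 × 2.6 = -14.82°C → T = 6.18°C
T_parcel − T_env = -4.22 − 6.18 = -10.4°C

-10.4°C (parcel cooler than environment)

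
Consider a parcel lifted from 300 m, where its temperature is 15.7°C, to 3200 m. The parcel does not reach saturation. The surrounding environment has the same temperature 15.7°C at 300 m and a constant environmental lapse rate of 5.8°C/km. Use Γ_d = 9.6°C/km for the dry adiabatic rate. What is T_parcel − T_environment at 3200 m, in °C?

Parcel:
  Dry to 3200 m: -9.6 × 2.9 km = -27.84°C, so T = -12.14°C.
Environment:
  Environment to 3200 m: -5.8 × 2.9 km = -16.82°C, so T = -1.12°C.
T_parcel − T_env = -12.14 − (-1.12) = -11.02°C

-11.02°C (parcel cooler than environment)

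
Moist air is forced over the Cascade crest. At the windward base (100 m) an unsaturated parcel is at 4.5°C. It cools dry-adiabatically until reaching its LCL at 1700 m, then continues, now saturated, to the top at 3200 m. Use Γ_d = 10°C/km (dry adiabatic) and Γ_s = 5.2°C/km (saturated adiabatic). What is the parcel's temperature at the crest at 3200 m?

100–1700 m, dry: Δz = 1.6 km ⇒ ΔT = -16°C; T = -11.5°C
1700–3200 m, saturated: Δz = 1.5 km ⇒ ΔT = -7.8°C; T = -19.3°C

-19.3°C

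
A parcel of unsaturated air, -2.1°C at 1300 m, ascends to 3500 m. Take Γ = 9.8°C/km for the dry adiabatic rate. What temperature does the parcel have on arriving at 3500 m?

-23.66°C

Dry adiabatic to 3500 m: -9.8 × 2.2 km = -21.56°C, so T = -23.66°C.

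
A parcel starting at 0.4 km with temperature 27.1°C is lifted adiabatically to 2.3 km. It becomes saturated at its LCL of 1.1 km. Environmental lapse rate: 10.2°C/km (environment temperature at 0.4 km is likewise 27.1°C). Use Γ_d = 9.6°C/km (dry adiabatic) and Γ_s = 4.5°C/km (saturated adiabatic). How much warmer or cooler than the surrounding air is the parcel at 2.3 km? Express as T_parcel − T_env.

+7.26°C (parcel warmer than environment)

Parcel:
  Dry to 1100 m: -9.6 × 0.7 km = -6.72°C, so T = 20.38°C.
  Saturated to 2300 m: -4.5 × 1.2 km = -5.4°C, so T = 14.98°C.
Environment:
  Environment to 2300 m: -10.2 × 1.9 km = -19.38°C, so T = 7.72°C.
T_parcel − T_env = 14.98 − 7.72 = +7.26°C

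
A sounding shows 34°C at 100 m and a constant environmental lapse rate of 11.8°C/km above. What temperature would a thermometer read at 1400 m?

18.66°C

From 100 m to 1400 m (environmental): cools by 11.8 × 1.3 = 15.34°C, giving 18.66°C.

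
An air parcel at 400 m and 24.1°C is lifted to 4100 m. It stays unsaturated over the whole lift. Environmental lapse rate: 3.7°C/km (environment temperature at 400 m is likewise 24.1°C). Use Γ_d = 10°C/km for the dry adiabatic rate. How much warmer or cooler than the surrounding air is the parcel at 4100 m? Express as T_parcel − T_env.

-23.31°C (parcel cooler than environment)

Parcel:
  400 → 4100 m (dry, 10°C/km): ΔT = -10 × 3.7 = -37°C → T = -12.9°C
Environment:
  400 → 4100 m (environment, 3.7°C/km): ΔT = -3.7 × 3.7 = -13.69°C → T = 10.41°C
T_parcel − T_env = -12.9 − 10.41 = -23.31°C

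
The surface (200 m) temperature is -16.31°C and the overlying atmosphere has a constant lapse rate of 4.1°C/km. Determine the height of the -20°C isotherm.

1100 m

Height above start = (-16.31 − (-20)) / 4.1 = 0.9 km
Altitude = 200 m + 900 m = 1100 m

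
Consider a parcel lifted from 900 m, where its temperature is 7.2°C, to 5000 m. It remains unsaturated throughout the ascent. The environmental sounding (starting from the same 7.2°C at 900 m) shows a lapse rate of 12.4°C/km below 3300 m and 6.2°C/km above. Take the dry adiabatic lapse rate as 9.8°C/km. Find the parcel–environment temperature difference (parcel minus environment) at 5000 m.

Parcel:
  900 → 5000 m (dry, 9.8°C/km): ΔT = -9.8 × 4.1 = -40.18°C → T = -32.98°C
Environment:
  900 → 3300 m (environment, lower layer, 12.4°C/km): ΔT = -12.4 × 2.4 = -29.76°C → T = -22.56°C
  3300 → 5000 m (environment, upper layer, 6.2°C/km): ΔT = -6.2 × 1.7 = -10.54°C → T = -33.1°C
T_parcel − T_env = -32.98 − (-33.1) = +0.12°C

+0.12°C (parcel warmer than environment)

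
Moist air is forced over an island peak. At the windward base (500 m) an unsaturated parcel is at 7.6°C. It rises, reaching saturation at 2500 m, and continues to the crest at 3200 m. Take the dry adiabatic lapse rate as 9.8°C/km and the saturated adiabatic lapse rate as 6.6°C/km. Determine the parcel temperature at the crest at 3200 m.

-16.62°C

500 → 2500 m (dry, 9.8°C/km): ΔT = -9.8 × 2 = -19.6°C → T = -12°C
2500 → 3200 m (saturated, 6.6°C/km): ΔT = -6.6 × 0.7 = -4.62°C → T = -16.62°C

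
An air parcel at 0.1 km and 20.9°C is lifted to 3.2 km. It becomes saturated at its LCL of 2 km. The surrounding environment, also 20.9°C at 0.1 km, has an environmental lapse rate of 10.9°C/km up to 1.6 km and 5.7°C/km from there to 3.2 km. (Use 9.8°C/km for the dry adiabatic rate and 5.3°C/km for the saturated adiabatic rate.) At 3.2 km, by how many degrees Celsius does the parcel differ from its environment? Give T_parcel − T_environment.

Parcel:
  100–2000 m, dry: Δz = 1.9 km ⇒ ΔT = -18.62°C; T = 2.28°C
  2000–3200 m, saturated: Δz = 1.2 km ⇒ ΔT = -6.36°C; T = -4.08°C
Environment:
  100–1600 m, environment, lower layer: Δz = 1.5 km ⇒ ΔT = -16.35°C; T = 4.55°C
  1600–3200 m, environment, upper layer: Δz = 1.6 km ⇒ ΔT = -9.12°C; T = -4.57°C
T_parcel − T_env = -4.08 − (-4.57) = +0.49°C

+0.49°C (parcel warmer than environment)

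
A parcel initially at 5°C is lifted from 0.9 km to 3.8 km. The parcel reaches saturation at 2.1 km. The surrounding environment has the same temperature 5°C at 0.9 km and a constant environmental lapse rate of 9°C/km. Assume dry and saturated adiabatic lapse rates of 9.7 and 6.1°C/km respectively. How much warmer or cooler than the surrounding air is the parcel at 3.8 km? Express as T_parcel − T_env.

Parcel:
  900 → 2100 m (dry, 9.7°C/km): ΔT = -9.7 × 1.2 = -11.64°C → T = -6.64°C
  2100 → 3800 m (saturated, 6.1°C/km): ΔT = -6.1 × 1.7 = -10.37°C → T = -17.01°C
Environment:
  900 → 3800 m (environment, 9°C/km): ΔT = -9 × 2.9 = -26.1°C → T = -21.1°C
T_parcel − T_env = -17.01 − (-21.1) = +4.09°C

+4.09°C (parcel warmer than environment)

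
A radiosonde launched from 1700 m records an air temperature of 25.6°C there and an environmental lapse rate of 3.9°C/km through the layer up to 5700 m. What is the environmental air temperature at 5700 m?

10°C

1700 → 5700 m (environmental, 3.9°C/km): ΔT = -3.9 × 4 = -15.6°C → T = 10°C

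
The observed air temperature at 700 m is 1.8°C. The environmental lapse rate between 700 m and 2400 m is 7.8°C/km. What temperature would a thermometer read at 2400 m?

-11.46°C

700–2400 m, environmental: Δz = 1.7 km ⇒ ΔT = -13.26°C; T = -11.46°C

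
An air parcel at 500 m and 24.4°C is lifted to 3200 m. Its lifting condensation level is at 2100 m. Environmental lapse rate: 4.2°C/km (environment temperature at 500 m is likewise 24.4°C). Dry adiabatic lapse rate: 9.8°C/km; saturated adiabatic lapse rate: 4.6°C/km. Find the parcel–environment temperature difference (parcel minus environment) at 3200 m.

-9.4°C (parcel cooler than environment)

Parcel:
  Dry to 2100 m: -9.8 × 1.6 km = -15.68°C, so T = 8.72°C.
  Saturated to 3200 m: -4.6 × 1.1 km = -5.06°C, so T = 3.66°C.
Environment:
  Environment to 3200 m: -4.2 × 2.7 km = -11.34°C, so T = 13.06°C.
T_parcel − T_env = 3.66 − 13.06 = -9.4°C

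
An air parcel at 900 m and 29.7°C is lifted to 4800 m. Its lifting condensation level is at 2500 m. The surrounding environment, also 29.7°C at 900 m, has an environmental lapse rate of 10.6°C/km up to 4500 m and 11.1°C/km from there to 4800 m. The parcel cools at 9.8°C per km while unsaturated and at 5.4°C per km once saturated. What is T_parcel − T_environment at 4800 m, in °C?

+13.39°C (parcel warmer than environment)

Parcel:
  900 → 2500 m (dry, 9.8°C/km): ΔT = -9.8 × 1.6 = -15.68°C → T = 14.02°C
  2500 → 4800 m (saturated, 5.4°C/km): ΔT = -5.4 × 2.3 = -12.42°C → T = 1.6°C
Environment:
  900 → 4500 m (environment, lower layer, 10.6°C/km): ΔT = -10.6 × 3.6 = -38.16°C → T = -8.46°C
  4500 → 4800 m (environment, upper layer, 11.1°C/km): ΔT = -11.1 × 0.3 = -3.33°C → T = -11.79°C
T_parcel − T_env = 1.6 − (-11.79) = +13.39°C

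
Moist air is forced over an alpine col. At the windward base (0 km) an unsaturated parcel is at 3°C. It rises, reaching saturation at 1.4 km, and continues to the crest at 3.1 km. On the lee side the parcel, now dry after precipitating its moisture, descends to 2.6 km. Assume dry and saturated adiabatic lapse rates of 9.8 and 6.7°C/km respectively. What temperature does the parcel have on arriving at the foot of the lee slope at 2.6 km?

-17.21°C

Dry to 1400 m: -9.8 × 1.4 km = -13.72°C, so T = -10.72°C.
Saturated to 3100 m: -6.7 × 1.7 km = -11.39°C, so T = -22.11°C.
Dry descent to 2600 m: +9.8 × 0.5 km = +4.9°C, so T = -17.21°C.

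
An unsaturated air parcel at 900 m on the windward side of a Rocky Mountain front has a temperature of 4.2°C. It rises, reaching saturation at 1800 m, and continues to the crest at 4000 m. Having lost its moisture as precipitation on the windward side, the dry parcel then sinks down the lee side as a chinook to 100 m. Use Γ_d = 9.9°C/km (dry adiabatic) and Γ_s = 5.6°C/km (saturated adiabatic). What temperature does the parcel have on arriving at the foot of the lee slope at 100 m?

900–1800 m, dry: Δz = 0.9 km ⇒ ΔT = -8.91°C; T = -4.71°C
1800–4000 m, saturated: Δz = 2.2 km ⇒ ΔT = -12.32°C; T = -17.03°C
4000–100 m, dry descent: Δz = 3.9 km ⇒ ΔT = +38.61°C; T = 21.58°C

21.58°C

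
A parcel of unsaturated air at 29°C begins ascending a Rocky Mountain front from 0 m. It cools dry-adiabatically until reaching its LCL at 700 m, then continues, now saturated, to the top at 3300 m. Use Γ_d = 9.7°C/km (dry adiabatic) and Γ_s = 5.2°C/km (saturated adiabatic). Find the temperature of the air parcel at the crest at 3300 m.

From 0 m to 700 m (dry): cools by 9.7 × 0.7 = 6.79°C, giving 22.21°C.
From 700 m to 3300 m (saturated): cools by 5.2 × 2.6 = 13.52°C, giving 8.69°C.

8.69°C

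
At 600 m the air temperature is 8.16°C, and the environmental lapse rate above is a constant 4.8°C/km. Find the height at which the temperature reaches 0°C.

2300 m

Height above start = (8.16 − 0) / 4.8 = 1.7 km
Altitude = 600 m + 1700 m = 2300 m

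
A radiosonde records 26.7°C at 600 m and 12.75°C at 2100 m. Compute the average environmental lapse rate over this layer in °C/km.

9.3°C/km

Γ = −ΔT/Δz = (26.7 − 12.75) / (2100 − 600) m
  = 13.95°C / 1.5 km = 9.3°C/km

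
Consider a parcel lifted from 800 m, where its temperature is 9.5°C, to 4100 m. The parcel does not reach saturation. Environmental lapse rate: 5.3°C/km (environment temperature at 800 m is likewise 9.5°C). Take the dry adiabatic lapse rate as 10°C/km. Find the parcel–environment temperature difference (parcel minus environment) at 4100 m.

Parcel:
  800–4100 m, dry: Δz = 3.3 km ⇒ ΔT = -33°C; T = -23.5°C
Environment:
  800–4100 m, environment: Δz = 3.3 km ⇒ ΔT = -17.49°C; T = -7.99°C
T_parcel − T_env = -23.5 − (-7.99) = -15.51°C

-15.51°C (parcel cooler than environment)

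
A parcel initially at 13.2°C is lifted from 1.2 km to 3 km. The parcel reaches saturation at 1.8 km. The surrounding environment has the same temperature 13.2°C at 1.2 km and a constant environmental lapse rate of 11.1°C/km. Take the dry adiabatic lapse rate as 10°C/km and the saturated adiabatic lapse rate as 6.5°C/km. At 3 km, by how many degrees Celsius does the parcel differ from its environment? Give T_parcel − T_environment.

Parcel:
  Dry to 1800 m: -10 × 0.6 km = -6°C, so T = 7.2°C.
  Saturated to 3000 m: -6.5 × 1.2 km = -7.8°C, so T = -0.6°C.
Environment:
  Environment to 3000 m: -11.1 × 1.8 km = -19.98°C, so T = -6.78°C.
T_parcel − T_env = -0.6 − (-6.78) = +6.18°C

+6.18°C (parcel warmer than environment)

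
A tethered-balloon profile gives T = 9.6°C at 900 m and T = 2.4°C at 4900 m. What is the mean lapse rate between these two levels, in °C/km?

Γ = −ΔT/Δz = (9.6 − 2.4) / (4900 − 900) m
  = 7.2°C / 4 km = 1.8°C/km

1.8°C/km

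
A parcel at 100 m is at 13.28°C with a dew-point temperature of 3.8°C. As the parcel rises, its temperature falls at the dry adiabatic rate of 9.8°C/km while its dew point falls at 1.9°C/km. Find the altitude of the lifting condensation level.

T and T_d converge at 9.8 − 1.9 = 7.9°C per km
Height above start = (13.28 − 3.8) / 7.9 = 1.2 km
LCL altitude = 100 m + 1200 m = 1300 m

1300 m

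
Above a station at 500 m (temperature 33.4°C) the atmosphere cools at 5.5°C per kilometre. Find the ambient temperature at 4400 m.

500 → 4400 m (environmental, 5.5°C/km): ΔT = -5.5 × 3.9 = -21.45°C → T = 11.95°C

11.95°C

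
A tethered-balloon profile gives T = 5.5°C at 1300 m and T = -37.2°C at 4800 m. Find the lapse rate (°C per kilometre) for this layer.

Γ = −ΔT/Δz = (5.5 − (-37.2)) / (4800 − 1300) m
  = 42.7°C / 3.5 km = 12.2°C/km

12.2°C/km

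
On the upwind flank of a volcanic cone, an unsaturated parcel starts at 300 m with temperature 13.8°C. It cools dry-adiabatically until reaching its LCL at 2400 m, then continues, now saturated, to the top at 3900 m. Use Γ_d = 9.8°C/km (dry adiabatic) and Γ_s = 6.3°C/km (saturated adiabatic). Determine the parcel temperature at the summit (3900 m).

300–2400 m, dry: Δz = 2.1 km ⇒ ΔT = -20.58°C; T = -6.78°C
2400–3900 m, saturated: Δz = 1.5 km ⇒ ΔT = -9.45°C; T = -16.23°C

-16.23°C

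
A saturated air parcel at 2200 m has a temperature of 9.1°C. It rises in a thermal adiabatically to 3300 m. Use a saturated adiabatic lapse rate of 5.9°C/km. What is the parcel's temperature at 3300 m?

2.61°C

2200 → 3300 m (saturated adiabatic, 5.9°C/km): ΔT = -5.9 × 1.1 = -6.49°C → T = 2.61°C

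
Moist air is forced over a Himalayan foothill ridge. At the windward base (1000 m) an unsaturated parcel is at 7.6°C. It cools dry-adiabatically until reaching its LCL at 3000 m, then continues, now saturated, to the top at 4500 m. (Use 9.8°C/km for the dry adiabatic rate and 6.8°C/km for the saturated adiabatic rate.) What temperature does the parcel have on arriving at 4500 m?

-22.2°C

1000–3000 m, dry: Δz = 2 km ⇒ ΔT = -19.6°C; T = -12°C
3000–4500 m, saturated: Δz = 1.5 km ⇒ ΔT = -10.2°C; T = -22.2°C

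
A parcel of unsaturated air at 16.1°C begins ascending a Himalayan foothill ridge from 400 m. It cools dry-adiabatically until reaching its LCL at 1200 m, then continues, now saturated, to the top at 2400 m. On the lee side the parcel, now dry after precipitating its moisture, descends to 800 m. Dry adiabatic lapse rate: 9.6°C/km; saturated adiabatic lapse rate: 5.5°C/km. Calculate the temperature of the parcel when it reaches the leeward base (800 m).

17.18°C

Dry to 1200 m: -9.6 × 0.8 km = -7.68°C, so T = 8.42°C.
Saturated to 2400 m: -5.5 × 1.2 km = -6.6°C, so T = 1.82°C.
Dry descent to 800 m: +9.6 × 1.6 km = +15.36°C, so T = 17.18°C.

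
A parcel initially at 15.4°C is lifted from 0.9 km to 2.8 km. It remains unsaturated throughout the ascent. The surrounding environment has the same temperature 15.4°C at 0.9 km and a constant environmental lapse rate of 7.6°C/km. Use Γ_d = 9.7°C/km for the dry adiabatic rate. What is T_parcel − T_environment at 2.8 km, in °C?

-3.99°C (parcel cooler than environment)

Parcel:
  From 900 m to 2800 m (dry): cools by 9.7 × 1.9 = 18.43°C, giving -3.03°C.
Environment:
  From 900 m to 2800 m (environment): cools by 7.6 × 1.9 = 14.44°C, giving 0.96°C.
T_parcel − T_env = -3.03 − 0.96 = -3.99°C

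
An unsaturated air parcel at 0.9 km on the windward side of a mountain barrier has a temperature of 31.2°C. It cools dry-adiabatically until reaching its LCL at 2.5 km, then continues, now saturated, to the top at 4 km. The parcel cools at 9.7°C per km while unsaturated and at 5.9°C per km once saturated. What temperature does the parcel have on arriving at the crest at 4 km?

Dry to 2500 m: -9.7 × 1.6 km = -15.52°C, so T = 15.68°C.
Saturated to 4000 m: -5.9 × 1.5 km = -8.85°C, so T = 6.83°C.

6.83°C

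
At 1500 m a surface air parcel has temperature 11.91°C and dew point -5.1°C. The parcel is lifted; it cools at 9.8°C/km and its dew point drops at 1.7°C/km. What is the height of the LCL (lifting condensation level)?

3600 m

T and T_d converge at 9.8 − 1.7 = 8.1°C per km
Height above start = (11.91 − (-5.1)) / 8.1 = 2.1 km
LCL altitude = 1500 m + 2100 m = 3600 m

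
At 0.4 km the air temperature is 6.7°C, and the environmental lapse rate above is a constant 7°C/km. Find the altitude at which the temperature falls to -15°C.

3.5 km

Height above start = (6.7 − (-15)) / 7 = 3.1 km
Altitude = 400 m + 3100 m = 3500 m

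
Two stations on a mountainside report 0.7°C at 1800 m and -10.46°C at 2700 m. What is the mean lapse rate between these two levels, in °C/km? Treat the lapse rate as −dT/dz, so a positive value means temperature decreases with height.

Γ = −ΔT/Δz = (0.7 − (-10.46)) / (2700 − 1800) m
  = 11.16°C / 0.9 km = 12.4°C/km

12.4°C/km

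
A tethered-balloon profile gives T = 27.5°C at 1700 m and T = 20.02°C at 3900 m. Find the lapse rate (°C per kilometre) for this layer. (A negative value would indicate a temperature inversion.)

Γ = −ΔT/Δz = (27.5 − 20.02) / (3900 − 1700) m
  = 7.48°C / 2.2 km = 3.4°C/km

3.4°C/km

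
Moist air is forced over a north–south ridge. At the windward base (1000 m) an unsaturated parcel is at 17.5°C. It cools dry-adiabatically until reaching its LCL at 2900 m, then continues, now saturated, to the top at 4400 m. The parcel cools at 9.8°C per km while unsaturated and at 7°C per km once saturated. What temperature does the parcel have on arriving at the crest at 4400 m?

-11.62°C

Dry to 2900 m: -9.8 × 1.9 km = -18.62°C, so T = -1.12°C.
Saturated to 4400 m: -7 × 1.5 km = -10.5°C, so T = -11.62°C.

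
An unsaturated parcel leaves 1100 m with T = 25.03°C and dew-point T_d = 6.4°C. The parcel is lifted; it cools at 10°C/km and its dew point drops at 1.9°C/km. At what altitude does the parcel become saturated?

3400 m

T and T_d converge at 10 − 1.9 = 8.1°C per km
Height above start = (25.03 − 6.4) / 8.1 = 2.3 km
LCL altitude = 1100 m + 2300 m = 3400 m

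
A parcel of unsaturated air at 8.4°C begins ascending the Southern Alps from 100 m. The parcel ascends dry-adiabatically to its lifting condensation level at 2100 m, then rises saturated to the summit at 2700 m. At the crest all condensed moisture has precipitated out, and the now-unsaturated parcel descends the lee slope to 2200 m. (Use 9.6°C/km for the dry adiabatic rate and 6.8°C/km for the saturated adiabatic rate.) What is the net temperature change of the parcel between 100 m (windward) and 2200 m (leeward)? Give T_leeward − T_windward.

100–2100 m, dry: Δz = 2 km ⇒ ΔT = -19.2°C; T = -10.8°C
2100–2700 m, saturated: Δz = 0.6 km ⇒ ΔT = -4.08°C; T = -14.88°C
2700–2200 m, dry descent: Δz = 0.5 km ⇒ ΔT = +4.8°C; T = -10.08°C
Net change vs windward start: -10.08 − 8.4 = -18.48°C

-18.48°C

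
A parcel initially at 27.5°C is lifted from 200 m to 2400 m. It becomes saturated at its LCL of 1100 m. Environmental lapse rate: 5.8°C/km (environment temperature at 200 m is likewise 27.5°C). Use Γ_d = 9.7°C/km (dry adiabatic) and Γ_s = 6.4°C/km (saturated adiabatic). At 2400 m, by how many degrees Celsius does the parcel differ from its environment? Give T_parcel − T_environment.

Parcel:
  From 200 m to 1100 m (dry): cools by 9.7 × 0.9 = 8.73°C, giving 18.77°C.
  From 1100 m to 2400 m (saturated): cools by 6.4 × 1.3 = 8.32°C, giving 10.45°C.
Environment:
  From 200 m to 2400 m (environment): cools by 5.8 × 2.2 = 12.76°C, giving 14.74°C.
T_parcel − T_env = 10.45 − 14.74 = -4.29°C

-4.29°C (parcel cooler than environment)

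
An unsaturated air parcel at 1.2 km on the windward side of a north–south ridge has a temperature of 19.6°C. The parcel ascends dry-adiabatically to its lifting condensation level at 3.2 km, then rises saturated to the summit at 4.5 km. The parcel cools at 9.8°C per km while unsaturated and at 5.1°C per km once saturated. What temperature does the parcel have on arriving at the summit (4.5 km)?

Dry to 3200 m: -9.8 × 2 km = -19.6°C, so T = 0°C.
Saturated to 4500 m: -5.1 × 1.3 km = -6.63°C, so T = -6.63°C.

-6.63°C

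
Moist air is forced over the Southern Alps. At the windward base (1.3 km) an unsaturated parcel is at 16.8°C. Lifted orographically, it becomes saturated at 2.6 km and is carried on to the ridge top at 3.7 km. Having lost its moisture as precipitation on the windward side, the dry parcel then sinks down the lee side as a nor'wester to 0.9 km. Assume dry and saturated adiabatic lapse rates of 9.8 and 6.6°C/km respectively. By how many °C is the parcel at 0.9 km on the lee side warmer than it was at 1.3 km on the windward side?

Dry to 2600 m: -9.8 × 1.3 km = -12.74°C, so T = 4.06°C.
Saturated to 3700 m: -6.6 × 1.1 km = -7.26°C, so T = -3.2°C.
Dry descent to 900 m: +9.8 × 2.8 km = +27.44°C, so T = 24.24°C.
Net change vs windward start: 24.24 − 16.8 = +7.44°C

+7.44°C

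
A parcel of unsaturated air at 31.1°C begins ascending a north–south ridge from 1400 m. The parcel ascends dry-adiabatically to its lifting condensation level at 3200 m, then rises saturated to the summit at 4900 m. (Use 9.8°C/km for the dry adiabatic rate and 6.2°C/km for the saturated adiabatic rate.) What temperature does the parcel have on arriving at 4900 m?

2.92°C

Dry to 3200 m: -9.8 × 1.8 km = -17.64°C, so T = 13.46°C.
Saturated to 4900 m: -6.2 × 1.7 km = -10.54°C, so T = 2.92°C.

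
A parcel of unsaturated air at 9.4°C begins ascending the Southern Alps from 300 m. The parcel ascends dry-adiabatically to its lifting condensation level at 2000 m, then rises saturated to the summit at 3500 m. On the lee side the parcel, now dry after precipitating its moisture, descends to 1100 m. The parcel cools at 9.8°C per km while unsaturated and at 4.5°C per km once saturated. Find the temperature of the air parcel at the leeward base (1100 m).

9.51°C

Dry to 2000 m: -9.8 × 1.7 km = -16.66°C, so T = -7.26°C.
Saturated to 3500 m: -4.5 × 1.5 km = -6.75°C, so T = -14.01°C.
Dry descent to 1100 m: +9.8 × 2.4 km = +23.52°C, so T = 9.51°C.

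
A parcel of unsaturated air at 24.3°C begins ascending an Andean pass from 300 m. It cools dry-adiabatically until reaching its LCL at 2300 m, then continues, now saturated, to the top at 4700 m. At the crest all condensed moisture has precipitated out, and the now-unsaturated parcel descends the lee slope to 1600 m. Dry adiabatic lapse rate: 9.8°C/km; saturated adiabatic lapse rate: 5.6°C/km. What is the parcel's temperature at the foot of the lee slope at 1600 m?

21.64°C

300–2300 m, dry: Δz = 2 km ⇒ ΔT = -19.6°C; T = 4.7°C
2300–4700 m, saturated: Δz = 2.4 km ⇒ ΔT = -13.44°C; T = -8.74°C
4700–1600 m, dry descent: Δz = 3.1 km ⇒ ΔT = +30.38°C; T = 21.64°C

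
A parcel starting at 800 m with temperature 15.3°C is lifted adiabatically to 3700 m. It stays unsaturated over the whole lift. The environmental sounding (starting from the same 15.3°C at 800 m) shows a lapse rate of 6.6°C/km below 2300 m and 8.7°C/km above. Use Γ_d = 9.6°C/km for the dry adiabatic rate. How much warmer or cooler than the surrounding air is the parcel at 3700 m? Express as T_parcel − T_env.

-5.76°C (parcel cooler than environment)

Parcel:
  Dry to 3700 m: -9.6 × 2.9 km = -27.84°C, so T = -12.54°C.
Environment:
  Environment, lower layer to 2300 m: -6.6 × 1.5 km = -9.9°C, so T = 5.4°C.
  Environment, upper layer to 3700 m: -8.7 × 1.4 km = -12.18°C, so T = -6.78°C.
T_parcel − T_env = -12.54 − (-6.78) = -5.76°C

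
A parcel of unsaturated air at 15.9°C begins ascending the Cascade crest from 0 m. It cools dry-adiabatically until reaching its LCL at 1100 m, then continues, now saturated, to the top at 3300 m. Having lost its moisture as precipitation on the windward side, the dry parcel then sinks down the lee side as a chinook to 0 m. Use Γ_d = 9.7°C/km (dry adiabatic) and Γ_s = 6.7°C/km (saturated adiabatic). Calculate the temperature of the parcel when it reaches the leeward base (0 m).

0 → 1100 m (dry, 9.7°C/km): ΔT = -9.7 × 1.1 = -10.67°C → T = 5.23°C
1100 → 3300 m (saturated, 6.7°C/km): ΔT = -6.7 × 2.2 = -14.74°C → T = -9.51°C
3300 → 0 m (dry descent, 9.7°C/km): ΔT = +9.7 × 3.3 = +32.01°C → T = 22.5°C

22.5°C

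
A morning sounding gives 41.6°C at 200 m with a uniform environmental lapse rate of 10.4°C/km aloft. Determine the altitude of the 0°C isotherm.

4200 m

Height above start = (41.6 − 0) / 10.4 = 4 km
Altitude = 200 m + 4000 m = 4200 m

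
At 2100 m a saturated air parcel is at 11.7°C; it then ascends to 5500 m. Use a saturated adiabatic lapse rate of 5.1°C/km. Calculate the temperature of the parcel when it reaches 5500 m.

-5.64°C

Saturated adiabatic to 5500 m: -5.1 × 3.4 km = -17.34°C, so T = -5.64°C.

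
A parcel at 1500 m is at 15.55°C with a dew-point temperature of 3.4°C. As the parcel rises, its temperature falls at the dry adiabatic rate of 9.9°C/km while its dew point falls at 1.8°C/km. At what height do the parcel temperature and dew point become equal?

3000 m

T and T_d converge at 9.9 − 1.8 = 8.1°C per km
Height above start = (15.55 − 3.4) / 8.1 = 1.5 km
LCL altitude = 1500 m + 1500 m = 3000 m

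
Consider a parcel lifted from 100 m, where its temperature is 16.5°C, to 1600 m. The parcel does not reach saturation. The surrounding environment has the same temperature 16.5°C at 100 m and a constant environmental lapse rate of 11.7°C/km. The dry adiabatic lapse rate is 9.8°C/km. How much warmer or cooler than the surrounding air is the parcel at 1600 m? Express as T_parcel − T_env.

+2.85°C (parcel warmer than environment)

Parcel:
  From 100 m to 1600 m (dry): cools by 9.8 × 1.5 = 14.7°C, giving 1.8°C.
Environment:
  From 100 m to 1600 m (environment): cools by 11.7 × 1.5 = 17.55°C, giving -1.05°C.
T_parcel − T_env = 1.8 − (-1.05) = +2.85°C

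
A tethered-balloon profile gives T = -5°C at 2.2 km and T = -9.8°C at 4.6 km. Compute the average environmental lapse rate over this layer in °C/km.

2°C/km

Γ = −ΔT/Δz = (-5 − (-9.8)) / (4600 − 2200) m
  = 4.8°C / 2.4 km = 2°C/km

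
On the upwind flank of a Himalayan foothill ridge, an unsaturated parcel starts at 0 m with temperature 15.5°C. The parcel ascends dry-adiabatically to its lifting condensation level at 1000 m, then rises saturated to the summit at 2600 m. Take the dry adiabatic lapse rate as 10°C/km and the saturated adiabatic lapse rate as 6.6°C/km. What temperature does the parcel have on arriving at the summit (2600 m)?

0 → 1000 m (dry, 10°C/km): ΔT = -10 × 1 = -10°C → T = 5.5°C
1000 → 2600 m (saturated, 6.6°C/km): ΔT = -6.6 × 1.6 = -10.56°C → T = -5.06°C

-5.06°C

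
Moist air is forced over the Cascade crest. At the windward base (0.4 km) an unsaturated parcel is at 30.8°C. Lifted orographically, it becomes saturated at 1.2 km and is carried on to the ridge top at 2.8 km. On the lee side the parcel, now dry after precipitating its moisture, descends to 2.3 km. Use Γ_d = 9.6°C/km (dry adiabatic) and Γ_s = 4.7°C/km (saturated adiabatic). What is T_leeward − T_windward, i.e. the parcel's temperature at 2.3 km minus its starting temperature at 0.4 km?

-10.4°C

From 400 m to 1200 m (dry): cools by 9.6 × 0.8 = 7.68°C, giving 23.12°C.
From 1200 m to 2800 m (saturated): cools by 4.7 × 1.6 = 7.52°C, giving 15.6°C.
From 2800 m to 2300 m (dry descent): warms by 9.6 × 0.5 = 4.8°C, giving 20.4°C.
Net change vs windward start: 20.4 − 30.8 = -10.4°C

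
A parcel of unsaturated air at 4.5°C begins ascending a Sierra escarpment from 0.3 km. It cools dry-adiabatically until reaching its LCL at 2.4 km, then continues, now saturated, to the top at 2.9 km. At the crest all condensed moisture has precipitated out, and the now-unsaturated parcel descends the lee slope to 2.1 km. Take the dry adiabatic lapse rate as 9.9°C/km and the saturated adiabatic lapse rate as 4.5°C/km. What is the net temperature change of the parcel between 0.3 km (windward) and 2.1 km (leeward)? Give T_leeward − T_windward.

300–2400 m, dry: Δz = 2.1 km ⇒ ΔT = -20.79°C; T = -16.29°C
2400–2900 m, saturated: Δz = 0.5 km ⇒ ΔT = -2.25°C; T = -18.54°C
2900–2100 m, dry descent: Δz = 0.8 km ⇒ ΔT = +7.92°C; T = -10.62°C
Net change vs windward start: -10.62 − 4.5 = -15.12°C

-15.12°C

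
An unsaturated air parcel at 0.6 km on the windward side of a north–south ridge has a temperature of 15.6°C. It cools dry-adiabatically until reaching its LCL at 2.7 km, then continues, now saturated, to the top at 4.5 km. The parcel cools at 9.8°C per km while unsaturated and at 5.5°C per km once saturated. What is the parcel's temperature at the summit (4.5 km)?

-14.88°C

From 600 m to 2700 m (dry): cools by 9.8 × 2.1 = 20.58°C, giving -4.98°C.
From 2700 m to 4500 m (saturated): cools by 5.5 × 1.8 = 9.9°C, giving -14.88°C.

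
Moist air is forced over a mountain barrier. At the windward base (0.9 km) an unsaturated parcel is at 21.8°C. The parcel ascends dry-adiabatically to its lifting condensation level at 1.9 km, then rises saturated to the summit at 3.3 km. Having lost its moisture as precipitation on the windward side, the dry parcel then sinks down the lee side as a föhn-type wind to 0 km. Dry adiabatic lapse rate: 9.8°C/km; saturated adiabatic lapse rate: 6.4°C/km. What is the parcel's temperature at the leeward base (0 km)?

35.38°C

900 → 1900 m (dry, 9.8°C/km): ΔT = -9.8 × 1 = -9.8°C → T = 12°C
1900 → 3300 m (saturated, 6.4°C/km): ΔT = -6.4 × 1.4 = -8.96°C → T = 3.04°C
3300 → 0 m (dry descent, 9.8°C/km): ΔT = +9.8 × 3.3 = +32.34°C → T = 35.38°C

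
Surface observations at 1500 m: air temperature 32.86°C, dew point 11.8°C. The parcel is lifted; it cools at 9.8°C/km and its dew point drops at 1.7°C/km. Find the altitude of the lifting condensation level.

4100 m

T and T_d converge at 9.8 − 1.7 = 8.1°C per km
Height above start = (32.86 − 11.8) / 8.1 = 2.6 km
LCL altitude = 1500 m + 2600 m = 4100 m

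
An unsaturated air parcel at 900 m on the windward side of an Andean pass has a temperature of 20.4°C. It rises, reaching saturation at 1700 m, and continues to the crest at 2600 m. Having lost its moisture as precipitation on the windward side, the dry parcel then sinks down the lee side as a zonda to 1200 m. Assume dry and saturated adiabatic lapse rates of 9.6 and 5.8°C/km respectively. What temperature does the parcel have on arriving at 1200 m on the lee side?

20.94°C

Dry to 1700 m: -9.6 × 0.8 km = -7.68°C, so T = 12.72°C.
Saturated to 2600 m: -5.8 × 0.9 km = -5.22°C, so T = 7.5°C.
Dry descent to 1200 m: +9.6 × 1.4 km = +13.44°C, so T = 20.94°C.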